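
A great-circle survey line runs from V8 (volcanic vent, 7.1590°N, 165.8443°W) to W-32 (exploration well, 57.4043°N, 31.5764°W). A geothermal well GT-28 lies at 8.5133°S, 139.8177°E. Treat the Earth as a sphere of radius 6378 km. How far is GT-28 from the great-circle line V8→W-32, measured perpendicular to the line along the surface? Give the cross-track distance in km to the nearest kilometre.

δ₁₃ = central angle V8→GT-28 = 0.984074 rad  (haversine)
θ₁₃ = bearing V8→GT-28 = 254.772°,  θ₁₂ = bearing V8→W-32 = 23.604°
dₓₜ = R·arcsin(sin δ₁₃ · sin(θ₁₃ − θ₁₂)) = 6378·arcsin(0.83276·sin(231.167°)) = -4502.088 km
|dₓₜ| = 4502.088 km

4502 km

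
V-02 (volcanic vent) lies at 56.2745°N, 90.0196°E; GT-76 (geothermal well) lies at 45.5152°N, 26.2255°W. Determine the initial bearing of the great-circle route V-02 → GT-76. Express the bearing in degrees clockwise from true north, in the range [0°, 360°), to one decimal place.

316.1°

Δλ = -116.2451°
y = sin Δλ · cos φ₂ = -0.628483
x = cos φ₁ sin φ₂ − sin φ₁ cos φ₂ cos Δλ = 0.653829
θ = atan2(y, x) = -43.8677° → 316.1323° (mod 360°)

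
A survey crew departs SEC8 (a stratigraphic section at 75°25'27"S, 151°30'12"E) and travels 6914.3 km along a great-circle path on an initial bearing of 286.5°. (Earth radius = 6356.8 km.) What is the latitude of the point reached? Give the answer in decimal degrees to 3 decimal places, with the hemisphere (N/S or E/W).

22.723°S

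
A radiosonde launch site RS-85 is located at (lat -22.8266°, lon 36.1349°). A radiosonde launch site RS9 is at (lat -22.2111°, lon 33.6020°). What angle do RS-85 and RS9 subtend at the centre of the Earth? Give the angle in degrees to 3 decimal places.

2.419°

Δφ = 0.6155°,  Δλ = -2.5329°
a = sin²(Δφ/2) + cos φ₁ cos φ₂ sin²(Δλ/2) = 0.000446
c = 2·arcsin(√a) = 0.042225 rad = 2.4193°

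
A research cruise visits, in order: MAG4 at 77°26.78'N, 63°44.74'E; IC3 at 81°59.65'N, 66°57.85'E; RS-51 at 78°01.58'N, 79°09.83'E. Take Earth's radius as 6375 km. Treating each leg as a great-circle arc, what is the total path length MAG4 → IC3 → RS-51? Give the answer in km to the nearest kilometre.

1008 km

MAG4: φ = +77.44633°, λ = +63.74567°
IC3: φ = +81.99417°, λ = +66.96417°
RS-51: φ = +78.02633°, λ = +79.16383°
MAG4→IC3: c = 0.079975 rad, d = 509.84 km
IC3→RS-51: c = 0.078115 rad, d = 497.99 km
Total = 509.84 + 497.99 = 1007.82 km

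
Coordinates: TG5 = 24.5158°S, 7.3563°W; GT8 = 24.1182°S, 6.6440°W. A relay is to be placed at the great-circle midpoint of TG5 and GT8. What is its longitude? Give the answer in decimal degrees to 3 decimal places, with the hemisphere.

Bx = cos φ₂ cos Δλ = 0.912634,  By = cos φ₂ sin Δλ = 0.011346
φₘ = atan2(sin φ₁ + sin φ₂, √((cos φ₁ + Bx)² + By²)) = -24.31742°
λₘ = λ₁ + atan2(By, cos φ₁ + Bx) = -6.99959°

7.000°W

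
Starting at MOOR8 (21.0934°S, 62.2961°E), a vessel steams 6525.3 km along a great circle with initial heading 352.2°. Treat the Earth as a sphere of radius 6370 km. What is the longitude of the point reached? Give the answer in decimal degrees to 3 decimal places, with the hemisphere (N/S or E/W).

53.940°E

δ = d/R = 6525.3/6370 = 1.024380 rad
φ₂ = arcsin(sin φ₁ cos δ + cos φ₁ sin δ cos θ)
   = arcsin(-0.35989·0.51963 + 0.93299·0.85439·0.99075) = 37.06778°
λ₂ = λ₁ + atan2(sin θ sin δ cos φ₁, cos δ − sin φ₁ sin φ₂) = 53.94028°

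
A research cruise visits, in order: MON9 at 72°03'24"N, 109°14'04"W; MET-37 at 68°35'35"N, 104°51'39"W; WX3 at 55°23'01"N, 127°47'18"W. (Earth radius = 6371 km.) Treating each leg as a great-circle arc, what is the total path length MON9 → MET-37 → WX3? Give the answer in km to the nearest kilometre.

MON9: φ = +72.05667°, λ = -109.23444°
MET-37: φ = +68.59306°, λ = -104.86083°
WX3: φ = +55.38361°, λ = -127.78833°
MON9→MET-37: c = 0.065648 rad, d = 418.24 km
MET-37→WX3: c = 0.293764 rad, d = 1871.57 km
Total = 418.24 + 1871.57 = 2289.81 km

2290 km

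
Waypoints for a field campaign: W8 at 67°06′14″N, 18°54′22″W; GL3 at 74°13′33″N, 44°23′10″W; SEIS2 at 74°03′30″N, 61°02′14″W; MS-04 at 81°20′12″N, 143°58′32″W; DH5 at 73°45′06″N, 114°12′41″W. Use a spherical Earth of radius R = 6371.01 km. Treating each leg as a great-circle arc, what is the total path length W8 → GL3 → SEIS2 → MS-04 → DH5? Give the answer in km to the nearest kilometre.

4699 km

W8: φ = +67.10389°, λ = -18.90611°
GL3: φ = +74.22583°, λ = -44.38611°
SEIS2: φ = +74.05833°, λ = -61.03722°
MS-04: φ = +81.33667°, λ = -143.97556°
DH5: φ = +73.75167°, λ = -114.21139°
W8→GL3: c = 0.190036 rad, d = 1210.72 km
GL3→SEIS2: c = 0.079206 rad, d = 504.62 km
SEIS2→MS-04: c = 0.298913 rad, d = 1904.38 km
MS-04→DH5: c = 0.169376 rad, d = 1079.10 km
Total = 1210.72 + 504.62 + 1904.38 + 1079.10 = 4698.82 km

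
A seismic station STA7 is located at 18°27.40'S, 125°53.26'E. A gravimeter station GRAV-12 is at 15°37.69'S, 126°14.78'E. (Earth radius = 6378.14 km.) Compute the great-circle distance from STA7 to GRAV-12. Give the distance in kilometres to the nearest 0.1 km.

STA7: φ = -18.45667°, λ = +125.88767°
GRAV-12: φ = -15.62817°, λ = +126.24633°
Δφ = 2.8285°,  Δλ = 0.3587°
a = sin²(Δφ/2) + cos φ₁ cos φ₂ sin²(Δλ/2) = 0.000618
c = 2·arcsin(√a) = 0.049728 rad = 2.8492°
d = R·c = 6378.14 × 0.049728 = 317.2 km

317.2 km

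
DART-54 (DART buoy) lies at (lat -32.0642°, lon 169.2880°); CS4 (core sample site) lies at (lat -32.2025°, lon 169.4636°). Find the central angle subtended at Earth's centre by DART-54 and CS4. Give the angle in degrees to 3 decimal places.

0.203°

Δφ = -0.1383°,  Δλ = 0.1756°
a = sin²(Δφ/2) + cos φ₁ cos φ₂ sin²(Δλ/2) = 0.000003
c = 2·arcsin(√a) = 0.003544 rad = 0.2031°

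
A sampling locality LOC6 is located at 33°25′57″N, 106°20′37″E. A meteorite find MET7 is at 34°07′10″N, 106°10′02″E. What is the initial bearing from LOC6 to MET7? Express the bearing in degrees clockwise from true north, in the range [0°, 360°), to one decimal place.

348.0°

LOC6: φ = +33.43250°, λ = +106.34361°
MET7: φ = +34.11944°, λ = +106.16722°
Δλ = -0.1764°
y = sin Δλ · cos φ₂ = -0.002549
x = cos φ₁ sin φ₂ − sin φ₁ cos φ₂ cos Δλ = 0.011991
θ = atan2(y, x) = -11.9992° → 348.0008° (mod 360°)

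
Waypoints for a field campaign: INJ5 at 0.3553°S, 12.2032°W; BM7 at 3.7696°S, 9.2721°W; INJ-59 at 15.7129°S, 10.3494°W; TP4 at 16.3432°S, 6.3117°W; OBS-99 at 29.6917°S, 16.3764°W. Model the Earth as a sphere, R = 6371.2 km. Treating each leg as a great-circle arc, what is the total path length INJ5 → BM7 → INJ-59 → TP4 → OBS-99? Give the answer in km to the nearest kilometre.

4075 km

INJ5→BM7: c = 0.078511 rad, d = 500.21 km
BM7→INJ-59: c = 0.209269 rad, d = 1333.29 km
INJ-59→TP4: c = 0.068618 rad, d = 437.18 km
TP4→OBS-99: c = 0.283238 rad, d = 1804.57 km
Total = 500.21 + 1333.29 + 437.18 + 1804.57 = 4075.25 km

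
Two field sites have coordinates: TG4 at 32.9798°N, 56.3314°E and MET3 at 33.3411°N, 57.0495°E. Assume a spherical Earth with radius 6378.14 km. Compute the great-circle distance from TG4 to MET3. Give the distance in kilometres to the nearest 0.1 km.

78.1 km

Δφ = 0.3613°,  Δλ = 0.7181°
a = sin²(Δφ/2) + cos φ₁ cos φ₂ sin²(Δλ/2) = 0.000037
c = 2·arcsin(√a) = 0.012241 rad = 0.7014°
d = R·c = 6378.14 × 0.012241 = 78.1 km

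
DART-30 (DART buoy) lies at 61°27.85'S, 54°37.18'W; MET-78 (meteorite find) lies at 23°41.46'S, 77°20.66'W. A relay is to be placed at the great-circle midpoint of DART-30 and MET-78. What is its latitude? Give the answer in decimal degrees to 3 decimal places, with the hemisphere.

DART-30: φ = -61.46417°, λ = -54.61967°
MET-78: φ = -23.69100°, λ = -77.34433°
Bx = cos φ₂ cos Δλ = 0.844640,  By = cos φ₂ sin Δλ = -0.353748
φₘ = atan2(sin φ₁ + sin φ₂, √((cos φ₁ + Bx)² + By²)) = -43.08612°
λₘ = λ₁ + atan2(By, cos φ₁ + Bx) = -69.59645°

43.086°S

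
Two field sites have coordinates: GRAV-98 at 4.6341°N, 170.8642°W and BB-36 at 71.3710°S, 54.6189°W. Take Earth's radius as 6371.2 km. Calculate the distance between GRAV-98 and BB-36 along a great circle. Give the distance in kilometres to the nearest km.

Δφ = -76.0051°,  Δλ = 116.2453°
a = sin²(Δφ/2) + cos φ₁ cos φ₂ sin²(Δλ/2) = 0.608679
c = 2·arcsin(√a) = 1.789903 rad = 102.5539°
d = R·c = 6371.2 × 1.789903 = 11403.8 km

11404 km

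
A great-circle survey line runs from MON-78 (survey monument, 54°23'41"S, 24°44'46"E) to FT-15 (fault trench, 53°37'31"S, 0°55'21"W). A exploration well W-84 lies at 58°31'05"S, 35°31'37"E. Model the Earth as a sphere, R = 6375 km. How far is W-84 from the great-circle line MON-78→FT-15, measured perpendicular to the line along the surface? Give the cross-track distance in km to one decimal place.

584.6 km

MON-78: φ = -54.39472°, λ = +24.74611°
FT-15: φ = -53.62528°, λ = -0.92250°
W-84: φ = -58.51806°, λ = +35.52694°
δ₁₃ = central angle MON-78→W-84 = 0.126217 rad  (haversine)
θ₁₃ = bearing MON-78→W-84 = 129.104°,  θ₁₂ = bearing MON-78→FT-15 = 262.427°
dₓₜ = R·arcsin(sin δ₁₃ · sin(θ₁₃ − θ₁₂)) = 6375·arcsin(0.12588·sin(-133.322°)) = -584.641 km
|dₓₜ| = 584.641 km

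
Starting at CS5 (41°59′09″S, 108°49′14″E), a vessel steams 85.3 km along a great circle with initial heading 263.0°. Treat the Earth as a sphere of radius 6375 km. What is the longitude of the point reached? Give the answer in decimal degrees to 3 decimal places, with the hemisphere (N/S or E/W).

107.795°E

CS5: φ = -41.98583°, λ = +108.82056°
δ = d/R = 85.3/6375 = 0.013380 rad
φ₂ = arcsin(sin φ₁ cos δ + cos φ₁ sin δ cos θ)
   = arcsin(-0.66895·0.99991 + 0.74331·0.01338·-0.12187) = -42.07471°
λ₂ = λ₁ + atan2(sin θ sin δ cos φ₁, cos δ − sin φ₁ sin φ₂) = 107.79540°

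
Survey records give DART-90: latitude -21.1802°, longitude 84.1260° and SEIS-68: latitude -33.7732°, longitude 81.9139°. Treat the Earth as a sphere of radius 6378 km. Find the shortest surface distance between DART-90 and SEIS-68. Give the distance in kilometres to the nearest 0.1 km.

Δφ = -12.5930°,  Δλ = -2.2121°
a = sin²(Δφ/2) + cos φ₁ cos φ₂ sin²(Δλ/2) = 0.012317
c = 2·arcsin(√a) = 0.222423 rad = 12.7439°
d = R·c = 6378 × 0.222423 = 1418.6 km

1418.6 km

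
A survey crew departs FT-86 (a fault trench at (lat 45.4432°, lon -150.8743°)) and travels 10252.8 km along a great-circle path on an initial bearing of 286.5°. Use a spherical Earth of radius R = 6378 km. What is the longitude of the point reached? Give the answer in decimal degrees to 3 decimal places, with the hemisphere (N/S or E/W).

105.741°E

δ = d/R = 10252.8/6378 = 1.607526 rad
φ₂ = arcsin(sin φ₁ cos δ + cos φ₁ sin δ cos θ)
   = arcsin(0.71256·-0.03672 + 0.70162·0.99933·0.28402) = 9.96051°
λ₂ = λ₁ + atan2(sin θ sin δ cos φ₁, cos δ − sin φ₁ sin φ₂) = 105.74068°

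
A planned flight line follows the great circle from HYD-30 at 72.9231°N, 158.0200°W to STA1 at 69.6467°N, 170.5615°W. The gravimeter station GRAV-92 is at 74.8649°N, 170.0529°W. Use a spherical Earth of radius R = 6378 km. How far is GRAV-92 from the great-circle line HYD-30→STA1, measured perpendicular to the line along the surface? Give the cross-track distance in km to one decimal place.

δ₁₃ = central angle HYD-30→GRAV-92 = 0.067227 rad  (haversine)
θ₁₃ = bearing HYD-30→GRAV-92 = 305.877°,  θ₁₂ = bearing HYD-30→STA1 = 236.908°
dₓₜ = R·arcsin(sin δ₁₃ · sin(θ₁₃ − θ₁₂)) = 6378·arcsin(0.06718·sin(68.969°)) = 400.172 km
|dₓₜ| = 400.172 km

400.2 km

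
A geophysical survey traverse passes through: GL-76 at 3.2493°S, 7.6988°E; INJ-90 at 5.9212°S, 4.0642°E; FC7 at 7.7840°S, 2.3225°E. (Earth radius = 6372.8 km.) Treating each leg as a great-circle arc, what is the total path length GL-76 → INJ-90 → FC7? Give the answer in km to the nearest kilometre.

GL-76→INJ-90: c = 0.078564 rad, d = 500.67 km
INJ-90→FC7: c = 0.044360 rad, d = 282.70 km
Total = 500.67 + 282.70 = 783.37 km

783 km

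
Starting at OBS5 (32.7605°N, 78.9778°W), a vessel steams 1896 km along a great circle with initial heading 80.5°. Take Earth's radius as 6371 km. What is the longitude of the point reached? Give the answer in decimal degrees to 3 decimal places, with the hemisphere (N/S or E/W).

δ = d/R = 1896/6371 = 0.297598 rad
φ₂ = arcsin(sin φ₁ cos δ + cos φ₁ sin δ cos θ)
   = arcsin(0.54113·0.95604 + 0.84094·0.29323·0.16505) = 33.92040°
λ₂ = λ₁ + atan2(sin θ sin δ cos φ₁, cos δ − sin φ₁ sin φ₂) = -58.58120°

58.581°W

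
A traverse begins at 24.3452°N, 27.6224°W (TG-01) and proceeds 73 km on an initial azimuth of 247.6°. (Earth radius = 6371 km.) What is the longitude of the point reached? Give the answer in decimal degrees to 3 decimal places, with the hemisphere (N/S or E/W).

δ = d/R = 73/6371 = 0.011458 rad
φ₂ = arcsin(sin φ₁ cos δ + cos φ₁ sin δ cos θ)
   = arcsin(0.41223·0.99993 + 0.91108·0.01146·-0.38107) = 24.09358°
λ₂ = λ₁ + atan2(sin θ sin δ cos φ₁, cos δ − sin φ₁ sin φ₂) = -28.28729°

28.287°W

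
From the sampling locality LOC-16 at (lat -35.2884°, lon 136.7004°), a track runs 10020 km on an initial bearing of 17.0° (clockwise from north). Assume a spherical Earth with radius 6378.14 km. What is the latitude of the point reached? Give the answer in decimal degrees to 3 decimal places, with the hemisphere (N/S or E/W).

δ = d/R = 10020/6378.14 = 1.570991 rad
φ₂ = arcsin(sin φ₁ cos δ + cos φ₁ sin δ cos θ)
   = arcsin(-0.57769·-0.00019 + 0.81625·1.00000·0.95630) = 51.32476°
λ₂ = λ₁ + atan2(sin θ sin δ cos φ₁, cos δ − sin φ₁ sin φ₂) = 164.59624°

51.325°N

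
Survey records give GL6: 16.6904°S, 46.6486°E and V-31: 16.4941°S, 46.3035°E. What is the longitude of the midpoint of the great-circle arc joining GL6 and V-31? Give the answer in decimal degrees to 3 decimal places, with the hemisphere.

46.476°E

Bx = cos φ₂ cos Δλ = 0.958832,  By = cos φ₂ sin Δλ = -0.005775
φₘ = atan2(sin φ₁ + sin φ₂, √((cos φ₁ + Bx)² + By²)) = -16.59232°
λₘ = λ₁ + atan2(By, cos φ₁ + Bx) = 46.47596°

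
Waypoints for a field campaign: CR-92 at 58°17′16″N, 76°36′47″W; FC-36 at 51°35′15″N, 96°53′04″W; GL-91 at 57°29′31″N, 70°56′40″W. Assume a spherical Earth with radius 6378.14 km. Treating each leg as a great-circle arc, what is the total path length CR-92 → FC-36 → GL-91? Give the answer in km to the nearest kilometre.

CR-92: φ = +58.28778°, λ = -76.61306°
FC-36: φ = +51.58750°, λ = -96.88444°
GL-91: φ = +57.49194°, λ = -70.94444°
CR-92→FC-36: c = 0.233159 rad, d = 1487.12 km
FC-36→GL-91: c = 0.280003 rad, d = 1785.90 km
Total = 1487.12 + 1785.90 = 3273.02 km

3273 km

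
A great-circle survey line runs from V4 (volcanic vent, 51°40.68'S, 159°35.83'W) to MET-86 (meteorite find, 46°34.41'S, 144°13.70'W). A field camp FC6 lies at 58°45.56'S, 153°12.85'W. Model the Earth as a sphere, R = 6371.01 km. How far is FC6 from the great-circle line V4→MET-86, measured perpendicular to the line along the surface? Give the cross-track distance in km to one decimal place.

V4: φ = -51.67800°, λ = -159.59717°
MET-86: φ = -46.57350°, λ = -144.22833°
FC6: φ = -58.75933°, λ = -153.21417°
δ₁₃ = central angle V4→FC6 = 0.138830 rad  (haversine)
θ₁₃ = bearing V4→FC6 = 155.376°,  θ₁₂ = bearing V4→MET-86 = 69.068°
dₓₜ = R·arcsin(sin δ₁₃ · sin(θ₁₃ − θ₁₂)) = 6371.01·arcsin(0.13838·sin(86.308°)) = 882.640 km
|dₓₜ| = 882.640 km

882.6 km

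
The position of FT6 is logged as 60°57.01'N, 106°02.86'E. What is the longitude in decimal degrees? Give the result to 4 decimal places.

106.0477°E

106° + 2.86′/60 = 106 + 0.04767 = 106.0477°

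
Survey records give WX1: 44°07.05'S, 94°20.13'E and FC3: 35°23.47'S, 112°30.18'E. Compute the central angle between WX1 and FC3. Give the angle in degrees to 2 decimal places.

WX1: φ = -44.11750°, λ = +94.33550°
FC3: φ = -35.39117°, λ = +112.50300°
Δφ = 8.7263°,  Δλ = 18.1675°
a = sin²(Δφ/2) + cos φ₁ cos φ₂ sin²(Δλ/2) = 0.020376
c = 2·arcsin(√a) = 0.286465 rad = 16.4132°

16.41°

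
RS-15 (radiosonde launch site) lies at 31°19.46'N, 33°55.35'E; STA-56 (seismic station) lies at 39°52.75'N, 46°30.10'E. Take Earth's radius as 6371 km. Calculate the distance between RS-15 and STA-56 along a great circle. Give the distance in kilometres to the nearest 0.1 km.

RS-15: φ = +31.32433°, λ = +33.92250°
STA-56: φ = +39.87917°, λ = +46.50167°
Δφ = 8.5548°,  Δλ = 12.5792°
a = sin²(Δφ/2) + cos φ₁ cos φ₂ sin²(Δλ/2) = 0.013431
c = 2·arcsin(√a) = 0.232305 rad = 13.3101°
d = R·c = 6371 × 0.232305 = 1480.0 km

1480.0 km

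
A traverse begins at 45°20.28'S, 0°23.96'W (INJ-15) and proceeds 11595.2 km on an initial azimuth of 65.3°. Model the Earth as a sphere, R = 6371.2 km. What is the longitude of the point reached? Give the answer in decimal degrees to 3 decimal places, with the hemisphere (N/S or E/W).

82.177°E

INJ-15: φ = -45.33800°, λ = -0.39933°
δ = d/R = 11595.2/6371.2 = 1.819940 rad
φ₂ = arcsin(sin φ₁ cos δ + cos φ₁ sin δ cos θ)
   = arcsin(-0.71127·-0.24657 + 0.70292·0.96912·0.41787) = 27.38961°
λ₂ = λ₁ + atan2(sin θ sin δ cos φ₁, cos δ − sin φ₁ sin φ₂) = 82.17738°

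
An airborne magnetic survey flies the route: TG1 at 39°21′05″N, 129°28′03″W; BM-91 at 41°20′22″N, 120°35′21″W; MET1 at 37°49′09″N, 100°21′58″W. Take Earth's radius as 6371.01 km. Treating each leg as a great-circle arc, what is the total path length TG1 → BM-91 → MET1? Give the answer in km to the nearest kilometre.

2556 km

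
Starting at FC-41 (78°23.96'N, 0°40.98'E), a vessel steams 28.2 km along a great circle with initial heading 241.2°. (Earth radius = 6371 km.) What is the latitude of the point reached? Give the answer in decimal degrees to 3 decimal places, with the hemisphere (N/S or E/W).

78.275°N

FC-41: φ = +78.39933°, λ = +0.68300°
δ = d/R = 28.2/6371 = 0.004426 rad
φ₂ = arcsin(sin φ₁ cos δ + cos φ₁ sin δ cos θ)
   = arcsin(0.97957·0.99999 + 0.20109·0.00443·-0.48175) = 78.27508°
λ₂ = λ₁ + atan2(sin θ sin δ cos φ₁, cos δ − sin φ₁ sin φ₂) = -0.41069°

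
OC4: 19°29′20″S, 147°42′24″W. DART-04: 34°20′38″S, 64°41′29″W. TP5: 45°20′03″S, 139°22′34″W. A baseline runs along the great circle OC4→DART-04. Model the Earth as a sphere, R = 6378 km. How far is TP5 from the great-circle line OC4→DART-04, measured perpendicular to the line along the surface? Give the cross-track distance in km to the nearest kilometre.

OC4: φ = -19.48889°, λ = -147.70667°
DART-04: φ = -34.34389°, λ = -64.69139°
TP5: φ = -45.33417°, λ = -139.37611°
δ₁₃ = central angle OC4→TP5 = 0.466868 rad  (haversine)
θ₁₃ = bearing OC4→TP5 = 166.922°,  θ₁₂ = bearing OC4→DART-04 = 121.303°
dₓₜ = R·arcsin(sin δ₁₃ · sin(θ₁₃ − θ₁₂)) = 6378·arcsin(0.45009·sin(45.619°)) = 2088.832 km
|dₓₜ| = 2088.832 km

2089 km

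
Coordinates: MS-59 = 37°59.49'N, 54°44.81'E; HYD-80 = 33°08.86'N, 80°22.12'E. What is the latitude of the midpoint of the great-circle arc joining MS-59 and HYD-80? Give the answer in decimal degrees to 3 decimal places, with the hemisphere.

36.255°N

MS-59: φ = +37.99150°, λ = +54.74683°
HYD-80: φ = +33.14767°, λ = +80.36867°
Bx = cos φ₂ cos Δλ = 0.754934,  By = cos φ₂ sin Δλ = 0.362058
φₘ = atan2(sin φ₁ + sin φ₂, √((cos φ₁ + Bx)² + By²)) = 36.25504°
λₘ = λ₁ + atan2(By, cos φ₁ + Bx) = 67.95182°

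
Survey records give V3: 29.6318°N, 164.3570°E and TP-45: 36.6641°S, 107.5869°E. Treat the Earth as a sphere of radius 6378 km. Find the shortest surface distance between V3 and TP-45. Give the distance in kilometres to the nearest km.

Δφ = -66.2959°,  Δλ = -56.7701°
a = sin²(Δφ/2) + cos φ₁ cos φ₂ sin²(Δλ/2) = 0.456571
c = 2·arcsin(√a) = 1.483828 rad = 85.0171°
d = R·c = 6378 × 1.483828 = 9463.9 km

9464 km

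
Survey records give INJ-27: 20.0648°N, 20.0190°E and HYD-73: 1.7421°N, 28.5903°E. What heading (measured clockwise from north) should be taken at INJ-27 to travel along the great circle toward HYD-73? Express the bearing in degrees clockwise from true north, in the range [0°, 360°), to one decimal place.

Δλ = 8.5713°
y = sin Δλ · cos φ₂ = 0.148971
x = cos φ₁ sin φ₂ − sin φ₁ cos φ₂ cos Δλ = -0.310539
θ = atan2(y, x) = 154.3721° → 154.3721° (mod 360°)

154.4°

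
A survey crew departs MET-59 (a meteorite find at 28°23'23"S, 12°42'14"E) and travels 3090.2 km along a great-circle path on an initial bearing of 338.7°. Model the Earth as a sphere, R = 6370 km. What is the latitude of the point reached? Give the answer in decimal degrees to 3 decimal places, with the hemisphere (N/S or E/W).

2.201°S

MET-59: φ = -28.38972°, λ = +12.70389°
δ = d/R = 3090.2/6370 = 0.485118 rad
φ₂ = arcsin(sin φ₁ cos δ + cos φ₁ sin δ cos θ)
   = arcsin(-0.47547·0.88462 + 0.87973·0.46631·0.93169) = -2.20062°
λ₂ = λ₁ + atan2(sin θ sin δ cos φ₁, cos δ − sin φ₁ sin φ₂) = 2.94435°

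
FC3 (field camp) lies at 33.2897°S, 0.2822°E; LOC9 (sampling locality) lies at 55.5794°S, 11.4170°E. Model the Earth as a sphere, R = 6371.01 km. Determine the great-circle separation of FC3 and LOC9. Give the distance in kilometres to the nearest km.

2624 km

Δφ = -22.2897°,  Δλ = 11.1348°
a = sin²(Δφ/2) + cos φ₁ cos φ₂ sin²(Δλ/2) = 0.041808
c = 2·arcsin(√a) = 0.411846 rad = 23.5971°
d = R·c = 6371.01 × 0.411846 = 2623.9 km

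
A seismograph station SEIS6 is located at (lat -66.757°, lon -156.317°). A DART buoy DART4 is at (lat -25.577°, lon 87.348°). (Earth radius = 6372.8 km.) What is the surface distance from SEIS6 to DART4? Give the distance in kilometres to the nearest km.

8474 km

Δφ = 41.1800°,  Δλ = -116.3350°
a = sin²(Δφ/2) + cos φ₁ cos φ₂ sin²(Δλ/2) = 0.380613
c = 2·arcsin(√a) = 1.329693 rad = 76.1858°
d = R·c = 6372.8 × 1.329693 = 8473.9 km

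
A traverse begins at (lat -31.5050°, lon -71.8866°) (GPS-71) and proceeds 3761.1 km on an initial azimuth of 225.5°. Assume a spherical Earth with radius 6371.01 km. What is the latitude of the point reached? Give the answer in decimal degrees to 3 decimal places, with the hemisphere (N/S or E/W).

50.065°S

δ = d/R = 3761.1/6371.01 = 0.590346 rad
φ₂ = arcsin(sin φ₁ cos δ + cos φ₁ sin δ cos θ)
   = arcsin(-0.52257·0.83075 + 0.85259·0.55665·-0.70091) = -50.06515°
λ₂ = λ₁ + atan2(sin θ sin δ cos φ₁, cos δ − sin φ₁ sin φ₂) = -110.09381°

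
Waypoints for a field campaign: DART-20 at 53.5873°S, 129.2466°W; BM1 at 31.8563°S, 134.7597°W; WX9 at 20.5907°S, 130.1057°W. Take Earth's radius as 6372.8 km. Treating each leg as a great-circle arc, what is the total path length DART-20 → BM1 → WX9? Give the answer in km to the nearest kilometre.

3793 km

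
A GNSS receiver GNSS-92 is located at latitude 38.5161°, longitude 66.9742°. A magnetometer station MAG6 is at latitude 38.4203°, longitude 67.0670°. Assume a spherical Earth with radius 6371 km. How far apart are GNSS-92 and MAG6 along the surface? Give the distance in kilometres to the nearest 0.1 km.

Δφ = -0.0958°,  Δλ = 0.0928°
a = sin²(Δφ/2) + cos φ₁ cos φ₂ sin²(Δλ/2) = 0.000001
c = 2·arcsin(√a) = 0.002099 rad = 0.1202°
d = R·c = 6371 × 0.002099 = 13.4 km

13.4 km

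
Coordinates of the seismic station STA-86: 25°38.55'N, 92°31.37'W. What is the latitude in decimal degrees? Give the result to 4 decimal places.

25.6425°N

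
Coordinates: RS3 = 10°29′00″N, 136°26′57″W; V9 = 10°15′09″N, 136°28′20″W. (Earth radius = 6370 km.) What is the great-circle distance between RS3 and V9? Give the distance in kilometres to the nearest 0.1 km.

25.8 km

RS3: φ = +10.48333°, λ = -136.44917°
V9: φ = +10.25250°, λ = -136.47222°
Δφ = -0.2308°,  Δλ = -0.0231°
a = sin²(Δφ/2) + cos φ₁ cos φ₂ sin²(Δλ/2) = 0.000004
c = 2·arcsin(√a) = 0.004048 rad = 0.2319°
d = R·c = 6370 × 0.004048 = 25.8 km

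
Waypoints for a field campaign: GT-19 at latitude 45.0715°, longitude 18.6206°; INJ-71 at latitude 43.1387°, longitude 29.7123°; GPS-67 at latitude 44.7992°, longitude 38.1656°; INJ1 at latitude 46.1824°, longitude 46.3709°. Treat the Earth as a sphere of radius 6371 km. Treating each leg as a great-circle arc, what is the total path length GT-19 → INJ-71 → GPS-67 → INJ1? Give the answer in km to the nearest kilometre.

2269 km

GT-19→INJ-71: c = 0.142915 rad, d = 910.51 km
INJ-71→GPS-67: c = 0.110011 rad, d = 700.88 km
GPS-67→INJ1: c = 0.103203 rad, d = 657.51 km
Total = 910.51 + 700.88 + 657.51 = 2268.90 km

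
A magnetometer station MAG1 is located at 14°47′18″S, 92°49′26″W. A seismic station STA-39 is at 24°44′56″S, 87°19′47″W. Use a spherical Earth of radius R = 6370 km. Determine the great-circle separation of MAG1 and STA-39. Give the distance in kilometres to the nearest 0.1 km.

MAG1: φ = -14.78833°, λ = -92.82389°
STA-39: φ = -24.74889°, λ = -87.32972°
Δφ = -9.9606°,  Δλ = 5.4942°
a = sin²(Δφ/2) + cos φ₁ cos φ₂ sin²(Δλ/2) = 0.009553
c = 2·arcsin(√a) = 0.195796 rad = 11.2183°
d = R·c = 6370 × 0.195796 = 1247.2 km

1247.2 km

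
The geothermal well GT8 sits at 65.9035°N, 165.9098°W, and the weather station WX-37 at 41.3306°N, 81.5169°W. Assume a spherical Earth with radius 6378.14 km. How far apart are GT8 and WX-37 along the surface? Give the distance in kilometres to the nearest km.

5649 km

Δφ = -24.5729°,  Δλ = 84.3929°
a = sin²(Δφ/2) + cos φ₁ cos φ₂ sin²(Δλ/2) = 0.183595
c = 2·arcsin(√a) = 0.885620 rad = 50.7423°
d = R·c = 6378.14 × 0.885620 = 5648.6 km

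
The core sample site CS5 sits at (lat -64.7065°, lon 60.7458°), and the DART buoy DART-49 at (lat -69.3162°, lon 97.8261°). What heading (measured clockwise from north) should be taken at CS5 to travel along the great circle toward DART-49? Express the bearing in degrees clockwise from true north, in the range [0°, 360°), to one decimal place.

Δλ = 37.0803°
y = sin Δλ · cos φ₂ = 0.212962
x = cos φ₁ sin φ₂ − sin φ₁ cos φ₂ cos Δλ = -0.144943
θ = atan2(y, x) = 124.2393° → 124.2393° (mod 360°)

124.2°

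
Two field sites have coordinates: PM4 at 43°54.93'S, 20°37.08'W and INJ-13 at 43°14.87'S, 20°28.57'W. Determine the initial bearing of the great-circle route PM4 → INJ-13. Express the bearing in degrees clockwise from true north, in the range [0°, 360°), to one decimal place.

8.8°

PM4: φ = -43.91550°, λ = -20.61800°
INJ-13: φ = -43.24783°, λ = -20.47617°
Δλ = 0.1418°
y = sin Δλ · cos φ₂ = 0.001803
x = cos φ₁ sin φ₂ − sin φ₁ cos φ₂ cos Δλ = 0.011651
θ = atan2(y, x) = 8.7972° → 8.7972° (mod 360°)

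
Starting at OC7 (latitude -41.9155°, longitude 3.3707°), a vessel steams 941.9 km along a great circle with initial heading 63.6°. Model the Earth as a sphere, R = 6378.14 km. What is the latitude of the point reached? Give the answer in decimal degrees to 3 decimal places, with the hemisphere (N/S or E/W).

δ = d/R = 941.9/6378.14 = 0.147676 rad
φ₂ = arcsin(sin φ₁ cos δ + cos φ₁ sin δ cos θ)
   = arcsin(-0.66803·0.98912 + 0.74413·0.14714·0.44464) = -37.73998°
λ₂ = λ₁ + atan2(sin θ sin δ cos φ₁, cos δ − sin φ₁ sin φ₂) = 12.96445°

37.740°S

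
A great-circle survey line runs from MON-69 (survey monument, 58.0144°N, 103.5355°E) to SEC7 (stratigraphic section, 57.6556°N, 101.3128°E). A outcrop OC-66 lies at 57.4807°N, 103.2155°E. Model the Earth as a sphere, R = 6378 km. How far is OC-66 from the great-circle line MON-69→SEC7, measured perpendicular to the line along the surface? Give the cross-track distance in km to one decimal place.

51.8 km

δ₁₃ = central angle MON-69→OC-66 = 0.009780 rad  (haversine)
θ₁₃ = bearing MON-69→OC-66 = 197.879°,  θ₁₂ = bearing MON-69→SEC7 = 254.074°
dₓₜ = R·arcsin(sin δ₁₃ · sin(θ₁₃ − θ₁₂)) = 6378·arcsin(0.00978·sin(-56.196°)) = -51.831 km
|dₓₜ| = 51.831 km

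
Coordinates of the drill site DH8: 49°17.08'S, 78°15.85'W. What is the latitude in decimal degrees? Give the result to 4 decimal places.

49° + 17.08′/60 = 49 + 0.28467 = 49.2847°

49.2847°S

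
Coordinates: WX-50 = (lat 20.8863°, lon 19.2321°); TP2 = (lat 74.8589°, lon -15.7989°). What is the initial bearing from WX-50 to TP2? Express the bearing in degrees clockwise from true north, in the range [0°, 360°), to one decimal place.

349.7°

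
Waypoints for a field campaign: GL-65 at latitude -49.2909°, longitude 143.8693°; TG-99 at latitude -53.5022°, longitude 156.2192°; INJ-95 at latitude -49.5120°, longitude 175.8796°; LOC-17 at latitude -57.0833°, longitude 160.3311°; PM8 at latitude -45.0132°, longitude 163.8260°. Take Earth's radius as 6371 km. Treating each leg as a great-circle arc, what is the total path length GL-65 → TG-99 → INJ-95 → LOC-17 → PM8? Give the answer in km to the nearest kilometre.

GL-65→TG-99: c = 0.152969 rad, d = 974.56 km
TG-99→INJ-95: c = 0.223795 rad, d = 1425.80 km
INJ-95→LOC-17: c = 0.208371 rad, d = 1327.53 km
LOC-17→PM8: c = 0.214053 rad, d = 1363.73 km
Total = 974.56 + 1425.80 + 1327.53 + 1363.73 = 5091.62 km

5092 km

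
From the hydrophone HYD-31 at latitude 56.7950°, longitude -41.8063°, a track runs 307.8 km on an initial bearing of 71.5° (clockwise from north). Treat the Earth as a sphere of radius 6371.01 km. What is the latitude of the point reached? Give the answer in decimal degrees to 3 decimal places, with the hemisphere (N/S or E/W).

δ = d/R = 307.8/6371.01 = 0.048313 rad
φ₂ = arcsin(sin φ₁ cos δ + cos φ₁ sin δ cos θ)
   = arcsin(0.83672·0.99883 + 0.54764·0.04829·0.31730) = 57.57907°
λ₂ = λ₁ + atan2(sin θ sin δ cos φ₁, cos δ − sin φ₁ sin φ₂) = -36.90596°

57.579°N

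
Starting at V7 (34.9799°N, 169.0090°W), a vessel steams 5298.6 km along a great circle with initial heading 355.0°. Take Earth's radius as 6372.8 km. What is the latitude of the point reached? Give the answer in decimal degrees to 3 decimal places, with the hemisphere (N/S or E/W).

81.653°N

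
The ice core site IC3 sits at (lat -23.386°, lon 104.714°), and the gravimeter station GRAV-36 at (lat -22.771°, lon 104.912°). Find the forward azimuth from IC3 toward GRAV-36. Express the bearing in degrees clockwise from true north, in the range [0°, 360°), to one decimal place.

16.5°

Δλ = 0.1980°
y = sin Δλ · cos φ₂ = 0.003186
x = cos φ₁ sin φ₂ − sin φ₁ cos φ₂ cos Δλ = 0.010731
θ = atan2(y, x) = 16.5374° → 16.5374° (mod 360°)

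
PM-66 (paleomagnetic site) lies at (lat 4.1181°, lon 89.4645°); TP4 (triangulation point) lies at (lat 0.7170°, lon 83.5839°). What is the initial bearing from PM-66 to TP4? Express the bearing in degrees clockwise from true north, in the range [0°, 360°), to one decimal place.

240.1°

Δλ = -5.8806°
y = sin Δλ · cos φ₂ = -0.102448
x = cos φ₁ sin φ₂ − sin φ₁ cos φ₂ cos Δλ = -0.058948
θ = atan2(y, x) = -119.9158° → 240.0842° (mod 360°)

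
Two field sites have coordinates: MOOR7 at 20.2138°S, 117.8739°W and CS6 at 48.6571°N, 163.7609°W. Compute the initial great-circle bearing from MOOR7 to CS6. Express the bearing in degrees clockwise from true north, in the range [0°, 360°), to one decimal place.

Δλ = -45.8870°
y = sin Δλ · cos φ₂ = -0.474264
x = cos φ₁ sin φ₂ − sin φ₁ cos φ₂ cos Δλ = 0.863403
θ = atan2(y, x) = -28.7798° → 331.2202° (mod 360°)

331.2°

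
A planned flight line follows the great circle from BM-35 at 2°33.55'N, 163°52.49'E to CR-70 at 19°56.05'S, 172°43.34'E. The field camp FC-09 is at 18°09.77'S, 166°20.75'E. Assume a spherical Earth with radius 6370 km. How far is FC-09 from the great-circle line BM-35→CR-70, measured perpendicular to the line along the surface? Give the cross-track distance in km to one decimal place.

554.3 km

BM-35: φ = +2.55917°, λ = +163.87483°
CR-70: φ = -19.93417°, λ = +172.72233°
FC-09: φ = -18.16283°, λ = +166.34583°
δ₁₃ = central angle BM-35→FC-09 = 0.364153 rad  (haversine)
θ₁₃ = bearing BM-35→FC-09 = 173.395°,  θ₁₂ = bearing BM-35→CR-70 = 159.272°
dₓₜ = R·arcsin(sin δ₁₃ · sin(θ₁₃ − θ₁₂)) = 6370·arcsin(0.35616·sin(14.123°)) = 554.295 km
|dₓₜ| = 554.295 km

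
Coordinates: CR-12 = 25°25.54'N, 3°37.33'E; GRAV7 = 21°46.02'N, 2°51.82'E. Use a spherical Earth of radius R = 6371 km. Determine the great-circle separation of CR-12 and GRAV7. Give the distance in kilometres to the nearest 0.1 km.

414.1 km

CR-12: φ = +25.42567°, λ = +3.62217°
GRAV7: φ = +21.76700°, λ = +2.86367°
Δφ = -3.6587°,  Δλ = -0.7585°
a = sin²(Δφ/2) + cos φ₁ cos φ₂ sin²(Δλ/2) = 0.001056
c = 2·arcsin(√a) = 0.064997 rad = 3.7241°
d = R·c = 6371 × 0.064997 = 414.1 km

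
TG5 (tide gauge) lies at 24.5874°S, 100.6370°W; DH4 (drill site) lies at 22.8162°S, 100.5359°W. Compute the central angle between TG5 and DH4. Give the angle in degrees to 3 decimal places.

Δφ = 1.7712°,  Δλ = 0.1011°
a = sin²(Δφ/2) + cos φ₁ cos φ₂ sin²(Δλ/2) = 0.000240
c = 2·arcsin(√a) = 0.030955 rad = 1.7736°

1.774°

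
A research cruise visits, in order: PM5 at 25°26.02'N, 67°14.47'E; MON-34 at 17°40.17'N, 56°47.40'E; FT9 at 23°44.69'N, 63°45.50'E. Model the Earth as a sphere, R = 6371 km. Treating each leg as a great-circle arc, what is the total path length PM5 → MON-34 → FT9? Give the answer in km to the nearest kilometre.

PM5: φ = +25.43367°, λ = +67.24117°
MON-34: φ = +17.66950°, λ = +56.79000°
FT9: φ = +23.74483°, λ = +63.75833°
PM5→MON-34: c = 0.216957 rad, d = 1382.23 km
MON-34→FT9: c = 0.155455 rad, d = 990.40 km
Total = 1382.23 + 990.40 = 2372.63 km

2373 km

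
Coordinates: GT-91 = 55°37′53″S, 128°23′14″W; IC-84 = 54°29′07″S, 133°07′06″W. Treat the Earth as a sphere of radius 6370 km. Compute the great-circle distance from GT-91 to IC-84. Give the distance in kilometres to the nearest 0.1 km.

327.0 km

GT-91: φ = -55.63139°, λ = -128.38722°
IC-84: φ = -54.48528°, λ = -133.11833°
Δφ = 1.1461°,  Δλ = -4.7311°
a = sin²(Δφ/2) + cos φ₁ cos φ₂ sin²(Δλ/2) = 0.000659
c = 2·arcsin(√a) = 0.051336 rad = 2.9413°
d = R·c = 6370 × 0.051336 = 327.0 km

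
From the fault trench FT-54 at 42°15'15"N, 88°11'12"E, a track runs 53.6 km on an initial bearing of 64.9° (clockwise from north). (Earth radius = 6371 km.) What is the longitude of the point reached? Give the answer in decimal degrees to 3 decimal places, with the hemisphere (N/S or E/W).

88.778°E

FT-54: φ = +42.25417°, λ = +88.18667°
δ = d/R = 53.6/6371 = 0.008413 rad
φ₂ = arcsin(sin φ₁ cos δ + cos φ₁ sin δ cos θ)
   = arcsin(0.67242·0.99996 + 0.74017·0.00841·0.42420) = 42.45713°
λ₂ = λ₁ + atan2(sin θ sin δ cos φ₁, cos δ − sin φ₁ sin φ₂) = 88.77833°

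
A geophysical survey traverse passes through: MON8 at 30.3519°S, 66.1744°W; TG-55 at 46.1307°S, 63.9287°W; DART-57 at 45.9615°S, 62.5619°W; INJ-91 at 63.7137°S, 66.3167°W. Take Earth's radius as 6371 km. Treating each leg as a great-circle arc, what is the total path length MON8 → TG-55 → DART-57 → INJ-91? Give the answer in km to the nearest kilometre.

3860 km

MON8→TG-55: c = 0.277076 rad, d = 1765.25 km
TG-55→DART-57: c = 0.016818 rad, d = 107.15 km
DART-57→INJ-91: c = 0.311994 rad, d = 1987.72 km
Total = 1765.25 + 107.15 + 1987.72 = 3860.12 km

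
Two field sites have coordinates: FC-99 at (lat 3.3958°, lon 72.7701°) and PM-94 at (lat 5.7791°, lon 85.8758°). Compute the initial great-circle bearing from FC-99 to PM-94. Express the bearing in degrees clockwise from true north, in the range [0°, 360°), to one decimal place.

79.2°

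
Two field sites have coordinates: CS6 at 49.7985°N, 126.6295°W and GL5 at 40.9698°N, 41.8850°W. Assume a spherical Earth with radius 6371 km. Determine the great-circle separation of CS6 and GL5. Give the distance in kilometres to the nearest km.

6332 km

Δφ = -8.8287°,  Δλ = 84.7445°
a = sin²(Δφ/2) + cos φ₁ cos φ₂ sin²(Δλ/2) = 0.227289
c = 2·arcsin(√a) = 0.993904 rad = 56.9465°
d = R·c = 6371 × 0.993904 = 6332.2 km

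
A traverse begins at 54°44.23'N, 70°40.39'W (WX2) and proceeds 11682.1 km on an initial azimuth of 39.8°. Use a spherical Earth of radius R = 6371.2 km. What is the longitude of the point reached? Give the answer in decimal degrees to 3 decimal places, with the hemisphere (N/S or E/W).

WX2: φ = +54.73717°, λ = -70.67317°
δ = d/R = 11682.1/6371.2 = 1.833579 rad
φ₂ = arcsin(sin φ₁ cos δ + cos φ₁ sin δ cos θ)
   = arcsin(0.81651·-0.25977 + 0.57733·0.96567·0.76828) = 12.48713°
λ₂ = λ₁ + atan2(sin θ sin δ cos φ₁, cos δ − sin φ₁ sin φ₂) = 70.04675°

70.047°E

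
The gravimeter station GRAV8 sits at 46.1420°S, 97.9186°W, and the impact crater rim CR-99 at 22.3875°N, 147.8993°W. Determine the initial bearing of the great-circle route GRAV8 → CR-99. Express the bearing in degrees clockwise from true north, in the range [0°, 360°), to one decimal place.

Δλ = -49.9807°
y = sin Δλ · cos φ₂ = -0.708107
x = cos φ₁ sin φ₂ − sin φ₁ cos φ₂ cos Δλ = 0.692620
θ = atan2(y, x) = -45.6334° → 314.3666° (mod 360°)

314.4°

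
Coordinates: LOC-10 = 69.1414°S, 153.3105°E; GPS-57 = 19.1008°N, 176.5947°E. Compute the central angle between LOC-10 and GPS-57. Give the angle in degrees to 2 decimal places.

Δφ = 88.2422°,  Δλ = 23.2842°
a = sin²(Δφ/2) + cos φ₁ cos φ₂ sin²(Δλ/2) = 0.498364
c = 2·arcsin(√a) = 1.567525 rad = 89.8125°

89.81°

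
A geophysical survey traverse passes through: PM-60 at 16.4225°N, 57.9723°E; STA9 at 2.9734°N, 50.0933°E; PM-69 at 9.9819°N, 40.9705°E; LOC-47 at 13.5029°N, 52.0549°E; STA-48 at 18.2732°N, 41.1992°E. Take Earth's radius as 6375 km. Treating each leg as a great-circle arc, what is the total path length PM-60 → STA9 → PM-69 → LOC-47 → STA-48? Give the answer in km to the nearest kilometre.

PM-60→STA9: c = 0.270887 rad, d = 1726.90 km
STA9→PM-69: c = 0.199897 rad, d = 1274.34 km
PM-69→LOC-47: c = 0.199087 rad, d = 1269.18 km
LOC-47→STA-48: c = 0.200270 rad, d = 1276.72 km
Total = 1726.90 + 1274.34 + 1269.18 + 1276.72 = 5547.14 km

5547 km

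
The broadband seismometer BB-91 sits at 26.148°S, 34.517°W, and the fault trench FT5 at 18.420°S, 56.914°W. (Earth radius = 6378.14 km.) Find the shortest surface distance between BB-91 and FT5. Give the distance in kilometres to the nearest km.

Δφ = 7.7280°,  Δλ = -22.3970°
a = sin²(Δφ/2) + cos φ₁ cos φ₂ sin²(Δλ/2) = 0.036664
c = 2·arcsin(√a) = 0.385334 rad = 22.0780°
d = R·c = 6378.14 × 0.385334 = 2457.7 km

2458 km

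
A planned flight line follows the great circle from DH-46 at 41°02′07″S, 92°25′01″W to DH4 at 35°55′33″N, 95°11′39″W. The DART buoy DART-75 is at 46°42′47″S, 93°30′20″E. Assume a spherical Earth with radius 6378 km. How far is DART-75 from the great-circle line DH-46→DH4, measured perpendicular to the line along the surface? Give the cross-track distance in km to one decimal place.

708.3 km

DH-46: φ = -41.03528°, λ = -92.41694°
DH4: φ = +35.92583°, λ = -95.19417°
DART-75: φ = -46.71306°, λ = +93.50556°
δ₁₃ = central angle DH-46→DART-75 = 1.607333 rad  (haversine)
θ₁₃ = bearing DH-46→DART-75 = 184.060°,  θ₁₂ = bearing DH-46→DH4 = 357.692°
dₓₜ = R·arcsin(sin δ₁₃ · sin(θ₁₃ − θ₁₂)) = 6378·arcsin(0.99933·sin(-173.633°)) = -708.329 km
|dₓₜ| = 708.329 km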